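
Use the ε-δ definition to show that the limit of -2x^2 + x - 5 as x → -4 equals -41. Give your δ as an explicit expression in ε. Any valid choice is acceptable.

δ = min(1, ε/19)

Fix ε > 0. We want δ > 0 such that 0 < |x + 4| < δ implies |(-2x^2 + x - 5) + 41| < ε.
(-2x^2 + x - 5) + 41 = -2x^2 + x + 36 = (x + 4)(-2x + 9).
So |(-2x^2 + x - 5) + 41| = |x + 4|·|-2x + 9|.
Require δ ≤ 1. Then |x + 4| < 1 gives |x| < 5, and by the triangle inequality |-2x + 9| ≤ 2·5 + 9 = 19.
Hence |(-2x^2 + x - 5) + 41| ≤ 19|x + 4| < ε provided |x + 4| < ε/19.
Choosing δ = min(1, ε/19) ensures both conditions, hence |(-2x^2 + x - 5) + 41| < ε.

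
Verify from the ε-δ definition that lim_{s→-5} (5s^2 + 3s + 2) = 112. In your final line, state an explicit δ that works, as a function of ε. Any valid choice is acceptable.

Suppose ε > 0. We want δ > 0 such that 0 < |s + 5| < δ implies |(5s^2 + 3s + 2) − 112| < ε.
(5s^2 + 3s + 2) − 112 = 5s^2 + 3s - 110 = (s + 5)(5s - 22).
So |(5s^2 + 3s + 2) − 112| = |s + 5|·|5s - 22|.
Assume first that |s + 5| < 1, so |s| < 6. Then |5s - 22| ≤ 5·6 + 22 = 52.
Hence |(5s^2 + 3s + 2) − 112| ≤ 52|s + 5| < ε provided |s + 5| < ε/52.
Choosing δ = min(1, ε/52) ensures both conditions, hence |(5s^2 + 3s + 2) − 112| < ε.

δ = min(1, ε/52)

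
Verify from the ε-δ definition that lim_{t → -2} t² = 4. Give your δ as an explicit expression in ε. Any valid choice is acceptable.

Suppose ε > 0. We seek δ > 0 with 0 < |t + 2| < δ ⇒ |t² − 4| < ε.
Factor: t² − 4 = (t + 2)(t - 2), so |t² − 4| = |t + 2|·|t - 2|.
Impose δ ≤ 1 so that |t| < 3; then |t - 2| ≤ 5.
Hence |t² − 4| ≤ 5|t + 2|, which is < ε once |t + 2| < ε/5.
Take δ = min(1, ε/5). If 0 < |t + 2| < δ then both bounds hold and |t² − 4| ≤ 5|t + 2| < 5·(ε/5) = ε.

δ = min(1, ε/5)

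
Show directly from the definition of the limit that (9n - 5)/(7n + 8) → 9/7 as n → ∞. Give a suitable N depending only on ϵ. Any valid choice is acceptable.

Let ϵ > 0 be given. For n ≥ 1, |(9n - 5)/(7n + 8) − (9/7)| = |-107|/(7(7n + 8)) = 107/(7(7n + 8)).
Since 7n + 8 ≥ 7n for n ≥ 1, this is ≤ 107/(7·7n) = (107/49)/n.
So |(9n - 5)/(7n + 8) − (9/7)| < ϵ whenever n > (107/49)/ϵ.
Take N = (107/49)/ϵ. If n > N then |(9n - 5)/(7n + 8) − (9/7)| ≤ (107/49)/n < ϵ.

N = (107/49)/ϵ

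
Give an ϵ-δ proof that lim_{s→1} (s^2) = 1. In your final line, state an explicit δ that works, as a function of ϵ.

δ = min(1, ϵ/3)

Suppose ϵ > 0. We seek δ > 0 with 0 < |s − 1| < δ ⇒ |s^2 − 1| < ϵ.
Factor: s^2 − 1 = (s − 1)(s + 1), so |s^2 − 1| = |s − 1|·|s + 1|.
Impose δ ≤ 1 so that |s| < 2; then |s + 1| ≤ 3.
Hence |s^2 − 1| ≤ 3|s − 1|, which is < ϵ once |s − 1| < ϵ/3.
Take δ = min(1, ϵ/3). If 0 < |s − 1| < δ then both bounds hold and |s^2 − 1| ≤ 3|s − 1| < 3·(ϵ/3) = ϵ.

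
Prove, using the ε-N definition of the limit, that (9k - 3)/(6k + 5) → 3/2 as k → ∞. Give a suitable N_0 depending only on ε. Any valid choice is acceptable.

Fix ε > 0. For k ≥ 1, |(9k - 3)/(6k + 5) − (3/2)| = |-63|/(6(6k + 5)) = 63/(6(6k + 5)).
Since 6k + 5 ≥ 6k for k ≥ 1, this is ≤ 63/(6·6k) = (7/4)/k.
So |(9k - 3)/(6k + 5) − (3/2)| < ε whenever k > (7/4)/ε.
Take N_0 = (7/4)/ε. If k > N_0 then |(9k - 3)/(6k + 5) − (3/2)| ≤ (7/4)/k < ε.

N_0 = (7/4)/ε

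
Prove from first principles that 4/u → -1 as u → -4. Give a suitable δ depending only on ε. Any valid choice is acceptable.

Let ε > 0. We seek δ > 0 such that 0 < |u + 4| < δ implies |4/u + 1| < ε.
|4/u + 1| = 4·|-4 − u|/(4·|u|) = 4|u + 4|/(4|u|).
Require δ ≤ 2 so that |u| > 4 − 2 = 2, hence 4|u| > 8.
Then |4/u + 1| < 4|u + 4|/8, which is < ε when |u + 4| < 2ε.
Take δ = min(2, 2ε). Then 0 < |u + 4| < δ gives both |u + 4| < 2 and |u + 4| < 2ε, so |4/u + 1| < ε.

δ = min(2, 2ε)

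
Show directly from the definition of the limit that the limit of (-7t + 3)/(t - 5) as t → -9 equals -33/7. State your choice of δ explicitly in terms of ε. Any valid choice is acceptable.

Suppose ε > 0. We want δ > 0 with 0 < |t + 9| < δ ⇒ |(-7t + 3)/(t - 5) + 33/7| < ε.
Combining over a common denominator, (-7t + 3)/(t - 5) + 33/7 = [(-7t + 3)·(-14) − 66·(t - 5)] / [(-14)·(t - 5)] = 32(t + 9) / ((-14)(t - 5)).
So |(-7t + 3)/(t - 5) + 33/7| = 32|t + 9| / (14·|t − 5|).
Require δ ≤ 7, so |t − 5| ≥ |-14| − |t + 9| > 14 − 7 = 7.
Hence |(-7t + 3)/(t - 5) + 33/7| < 32|t + 9|/(14·7) = (16/49)|t + 9|, which is < ε once |t + 9| < (49/16)ε.
Take δ = min(7, (49/16)ε). Then 0 < |t + 9| < δ forces both bounds, so |(-7t + 3)/(t - 5) + 33/7| < ε.

δ = min(7, (49/16)ε)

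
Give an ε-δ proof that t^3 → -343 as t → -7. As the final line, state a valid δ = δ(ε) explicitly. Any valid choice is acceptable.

δ = min(2, ε/193)

Let ε > 0 be given. We seek δ > 0 with 0 < |t + 7| < δ ⇒ |t^3 + 343| < ε.
Factor: t^3 + 343 = (t + 7)(t^2 - 7t + 49), so |t^3 + 343| = |t + 7|·|t^2 - 7t + 49|.
Restrict δ ≤ 2. Then |t + 7| < 2 gives |t| < 9, so by the triangle inequality |t^2 - 7t + 49| ≤ 9^2 + 7·9 + 49 = 193.
Hence |t^3 + 343| ≤ 193|t + 7|, which is < ε once |t + 7| < ε/193.
Take δ = min(2, ε/193). If 0 < |t + 7| < δ then both bounds hold and |t^3 + 343| ≤ 193|t + 7| < 193·(ε/193) = ε.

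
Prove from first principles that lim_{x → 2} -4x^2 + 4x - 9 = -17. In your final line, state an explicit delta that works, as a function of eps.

Fix eps > 0. We want delta > 0 such that 0 < |x − 2| < delta implies |(-4x^2 + 4x - 9) + 17| < eps.
(-4x^2 + 4x - 9) + 17 = -4x^2 + 4x + 8 = (x − 2)(-4x - 4).
So |(-4x^2 + 4x - 9) + 17| = |x − 2|·|-4x - 4|.
Require delta ≤ 1. Then |x − 2| < 1 gives |x| < 3, and by the triangle inequality |-4x - 4| ≤ 4·3 + 4 = 16.
Hence |(-4x^2 + 4x - 9) + 17| ≤ 16|x − 2| < eps provided |x − 2| < eps/16.
Choosing delta = min(1, eps/16) ensures both conditions, hence |(-4x^2 + 4x - 9) + 17| < eps.

delta = min(1, eps/16)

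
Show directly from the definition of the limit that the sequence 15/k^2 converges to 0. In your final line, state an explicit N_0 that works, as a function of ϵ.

Fix ϵ > 0. For k ≥ 1, |15/k^2 − 0| = 15/k^2.
15/k^2 < ϵ ⇔ k^2 > 15/ϵ ⇔ k > (15/ϵ)^{1/2}.
Take N_0 = (15/ϵ)^{1/2}. Then k > N_0 implies 15/k^2 < ϵ.

N_0 = (15/ϵ)^{1/2}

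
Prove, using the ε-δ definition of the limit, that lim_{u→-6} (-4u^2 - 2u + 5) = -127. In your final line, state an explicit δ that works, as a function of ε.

δ = min(2, ε/54)

Suppose ε > 0. We want δ > 0 such that 0 < |u + 6| < δ implies |(-4u^2 - 2u + 5) + 127| < ε.
(-4u^2 - 2u + 5) + 127 = -4u^2 - 2u + 132 = (u + 6)(-4u + 22).
So |(-4u^2 - 2u + 5) + 127| = |u + 6|·|-4u + 22|.
Assume first that |u + 6| < 2, so |u| < 8. Then |-4u + 22| ≤ 4·8 + 22 = 54.
Hence |(-4u^2 - 2u + 5) + 127| ≤ 54|u + 6| < ε provided |u + 6| < ε/54.
Take δ = min(2, ε/54). Then 0 < |u + 6| < δ gives both |u + 6| < 2 and |u + 6| < ε/54, so |(-4u^2 - 2u + 5) + 127| < ε.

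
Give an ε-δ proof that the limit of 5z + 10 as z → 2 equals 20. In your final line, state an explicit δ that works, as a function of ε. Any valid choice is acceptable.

Fix ε > 0. We need δ > 0 so that 0 < |z − 2| < δ implies |(5z + 10) − 20| < ε.
|(5z + 10) − 20| = |5z - 10| = 5|z − 2|.
So 5|z − 2| < ε exactly when |z − 2| < ε/5.
Choosing δ = ε/5 gives |(5z + 10) − 20| = 5|z − 2| < ε whenever |z − 2| < δ.

δ = ε/5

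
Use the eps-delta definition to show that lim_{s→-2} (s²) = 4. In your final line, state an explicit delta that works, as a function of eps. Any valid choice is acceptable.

Let eps > 0. We seek delta > 0 with 0 < |s + 2| < delta ⇒ |s² − 4| < eps.
Factor: s² − 4 = (s + 2)(s - 2), so |s² − 4| = |s + 2|·|s - 2|.
Impose delta ≤ 1 so that |s| < 3; then |s - 2| ≤ 5.
Hence |s² − 4| ≤ 5|s + 2|, which is < eps once |s + 2| < eps/5.
Take delta = min(1, eps/5). If 0 < |s + 2| < delta then both bounds hold and |s² − 4| ≤ 5|s + 2| < 5·(eps/5) = eps.

delta = min(1, eps/5)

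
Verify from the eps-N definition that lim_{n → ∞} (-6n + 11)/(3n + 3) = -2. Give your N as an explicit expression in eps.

Fix eps > 0. For n ≥ 1, |(-6n + 11)/(3n + 3) + 2| = |51|/(3(3n + 3)) = 51/(3(3n + 3)).
Since 3n + 3 ≥ 3n for n ≥ 1, this is ≤ 51/(3·3n) = (17/3)/n.
So |(-6n + 11)/(3n + 3) + 2| < eps whenever n > (17/3)/eps.
Take N = (17/3)/eps. If n > N then |(-6n + 11)/(3n + 3) + 2| ≤ (17/3)/n < eps.

N = (17/3)/eps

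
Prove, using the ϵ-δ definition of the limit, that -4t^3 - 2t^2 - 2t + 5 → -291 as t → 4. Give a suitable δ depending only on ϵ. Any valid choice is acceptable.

δ = min(2, ϵ/326)

Let ϵ > 0. We want δ > 0 such that 0 < |t − 4| < δ implies |(-4t^3 - 2t^2 - 2t + 5) + 291| < ϵ.
(-4t^3 - 2t^2 - 2t + 5) + 291 = -4t^3 - 2t^2 - 2t + 296 = (t − 4)(-4t^2 - 18t - 74).
So |(-4t^3 - 2t^2 - 2t + 5) + 291| = |t − 4|·|-4t^2 - 18t - 74|.
Assume first that |t − 4| < 2, so |t| < 6. Then |-4t^2 - 18t - 74| ≤ 4·6^2 + 18·6 + 74 = 326.
Hence |(-4t^3 - 2t^2 - 2t + 5) + 291| ≤ 326|t − 4| < ϵ provided |t − 4| < ϵ/326.
Choosing δ = min(2, ϵ/326) ensures both conditions, hence |(-4t^3 - 2t^2 - 2t + 5) + 291| < ϵ.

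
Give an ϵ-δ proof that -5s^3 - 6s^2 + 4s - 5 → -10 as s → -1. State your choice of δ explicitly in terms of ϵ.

Fix ϵ > 0. We want δ > 0 such that 0 < |s + 1| < δ implies |(-5s^3 - 6s^2 + 4s - 5) + 10| < ϵ.
(-5s^3 - 6s^2 + 4s - 5) + 10 = -5s^3 - 6s^2 + 4s + 5 = (s + 1)(-5s^2 - s + 5).
So |(-5s^3 - 6s^2 + 4s - 5) + 10| = |s + 1|·|-5s^2 - s + 5|.
Require δ ≤ 1. Then |s + 1| < 1 gives |s| < 2, and by the triangle inequality |-5s^2 - s + 5| ≤ 5·2^2 + 2 + 5 = 27.
Hence |(-5s^3 - 6s^2 + 4s - 5) + 10| ≤ 27|s + 1| < ϵ provided |s + 1| < ϵ/27.
Take δ = min(1, ϵ/27). Then 0 < |s + 1| < δ gives both |s + 1| < 1 and |s + 1| < ϵ/27, so |(-5s^3 - 6s^2 + 4s - 5) + 10| < ϵ.

δ = min(1, ϵ/27)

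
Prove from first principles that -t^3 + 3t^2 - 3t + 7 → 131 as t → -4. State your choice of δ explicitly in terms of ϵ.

δ = min(1, ϵ/91)

Suppose ϵ > 0. We want δ > 0 such that 0 < |t + 4| < δ implies |(-t^3 + 3t^2 - 3t + 7) − 131| < ϵ.
(-t^3 + 3t^2 - 3t + 7) − 131 = -t^3 + 3t^2 - 3t - 124 = (t + 4)(-t^2 + 7t - 31).
So |(-t^3 + 3t^2 - 3t + 7) − 131| = |t + 4|·|-t^2 + 7t - 31|.
Assume first that |t + 4| < 1, so |t| < 5. Then |-t^2 + 7t - 31| ≤ 5^2 + 7·5 + 31 = 91.
Hence |(-t^3 + 3t^2 - 3t + 7) − 131| ≤ 91|t + 4| < ϵ provided |t + 4| < ϵ/91.
Take δ = min(1, ϵ/91). Then 0 < |t + 4| < δ gives both |t + 4| < 1 and |t + 4| < ϵ/91, so |(-t^3 + 3t^2 - 3t + 7) − 131| < ϵ.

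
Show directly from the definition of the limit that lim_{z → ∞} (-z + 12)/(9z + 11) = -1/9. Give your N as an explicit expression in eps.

Suppose eps > 0. We seek N > 0 such that z > N implies |(-z + 12)/(9z + 11) + 1/9| < eps.
(-z + 12)/(9z + 11) + 1/9 = (9(-z + 12) − (-1)(9z + 11)) / (9(9z + 11)) = 119/(9(9z + 11)).
For z > 0 we have 9z + 11 > 9z, so |(-z + 12)/(9z + 11) + 1/9| = 119/(9(9z + 11)) < 119/(9·9z) = (119/81)/z.
Thus |(-z + 12)/(9z + 11) + 1/9| < eps whenever z > (119/81)/eps.
Take N = (119/81)/eps. If z > N then |(-z + 12)/(9z + 11) + 1/9| < (119/81)/z < eps.

N = (119/81)/eps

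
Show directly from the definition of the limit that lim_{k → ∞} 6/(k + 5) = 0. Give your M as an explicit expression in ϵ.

Suppose ϵ > 0. For k ≥ 1, |6/(k + 5) − 0| = 6/(k + 5) ≤ 6/k.
We need 6/k < ϵ, i.e. k > 6/ϵ.
Take M = 6/ϵ. If k > M then |6/(k + 5)| ≤ 6/k < ϵ.

M = 6/ϵ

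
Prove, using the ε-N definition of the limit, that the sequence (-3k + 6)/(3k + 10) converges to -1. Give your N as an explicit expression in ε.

N = (16/3)/ε

Let ε > 0. For k ≥ 1, |(-3k + 6)/(3k + 10) + 1| = |48|/(3(3k + 10)) = 48/(3(3k + 10)).
Since 3k + 10 ≥ 3k for k ≥ 1, this is ≤ 48/(3·3k) = (16/3)/k.
So |(-3k + 6)/(3k + 10) + 1| < ε whenever k > (16/3)/ε.
Take N = (16/3)/ε. If k > N then |(-3k + 6)/(3k + 10) + 1| ≤ (16/3)/k < ε.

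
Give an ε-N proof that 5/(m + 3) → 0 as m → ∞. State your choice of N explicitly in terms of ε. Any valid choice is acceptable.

Suppose ε > 0. For m ≥ 1, |5/(m + 3) − 0| = 5/(m + 3) ≤ 5/m.
We need 5/m < ε, i.e. m > 5/ε.
Take N = 5/ε. If m > N then |5/(m + 3)| ≤ 5/m < ε.

N = 5/ε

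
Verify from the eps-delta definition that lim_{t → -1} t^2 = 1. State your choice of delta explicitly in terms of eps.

Let eps > 0. We seek delta > 0 with 0 < |t + 1| < delta ⇒ |t^2 − 1| < eps.
Factor: t^2 − 1 = (t + 1)(t - 1), so |t^2 − 1| = |t + 1|·|t - 1|.
Restrict delta ≤ 1. Then |t + 1| < 1 gives |t| < 2, so by the triangle inequality |t - 1| ≤ 2 + 1 = 3.
Hence |t^2 − 1| ≤ 3|t + 1|, which is < eps once |t + 1| < eps/3.
Take delta = min(1, eps/3). If 0 < |t + 1| < delta then both bounds hold and |t^2 − 1| ≤ 3|t + 1| < 3·(eps/3) = eps.

delta = min(1, eps/3)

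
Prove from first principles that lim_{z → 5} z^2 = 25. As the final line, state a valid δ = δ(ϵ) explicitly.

Let ϵ > 0. We seek δ > 0 with 0 < |z − 5| < δ ⇒ |z^2 − 25| < ϵ.
Factor: z^2 − 25 = (z − 5)(z + 5), so |z^2 − 25| = |z − 5|·|z + 5|.
Restrict δ ≤ 1. Then |z − 5| < 1 gives |z| < 6, so by the triangle inequality |z + 5| ≤ 6 + 5 = 11.
Hence |z^2 − 25| ≤ 11|z − 5|, which is < ϵ once |z − 5| < ϵ/11.
Take δ = min(1, ϵ/11). If 0 < |z − 5| < δ then both bounds hold and |z^2 − 25| ≤ 11|z − 5| < 11·(ϵ/11) = ϵ.

δ = min(1, ϵ/11)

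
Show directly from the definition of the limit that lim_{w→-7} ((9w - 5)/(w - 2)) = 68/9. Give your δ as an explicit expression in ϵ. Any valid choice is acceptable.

Suppose ϵ > 0. We want δ > 0 with 0 < |w + 7| < δ ⇒ |(9w - 5)/(w - 2) − (68/9)| < ϵ.
Combining over a common denominator, (9w - 5)/(w - 2) − (68/9) = [(9w - 5)·(-9) − (-68)·(w - 2)] / [(-9)·(w - 2)] = -13(w + 7) / ((-9)(w - 2)).
So |(9w - 5)/(w - 2) − (68/9)| = 13|w + 7| / (9·|w − 2|).
Restrict δ ≤ 9/2. Then |w + 7| < 9/2 gives |w − 2| = |(w + 7) + (-9)| ≥ 9 − 9/2 = 9/2.
Hence |(9w - 5)/(w - 2) − (68/9)| < 13|w + 7|/(9·(9/2)) = (26/81)|w + 7|, which is < ϵ once |w + 7| < (81/26)ϵ.
Take δ = min(9/2, (81/26)ϵ). Then 0 < |w + 7| < δ forces both bounds, so |(9w - 5)/(w - 2) − (68/9)| < ϵ.

δ = min(9/2, (81/26)ϵ)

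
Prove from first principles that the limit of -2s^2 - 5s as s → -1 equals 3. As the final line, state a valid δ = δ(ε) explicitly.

Suppose ε > 0. We want δ > 0 such that 0 < |s + 1| < δ implies |(-2s^2 - 5s) − 3| < ε.
(-2s^2 - 5s) − 3 = -2s^2 - 5s - 3 = (s + 1)(-2s - 3).
So |(-2s^2 - 5s) − 3| = |s + 1|·|-2s - 3|.
Assume first that |s + 1| < 1, so |s| < 2. Then |-2s - 3| ≤ 2·2 + 3 = 7.
Hence |(-2s^2 - 5s) − 3| ≤ 7|s + 1| < ε provided |s + 1| < ε/7.
Choosing δ = min(1, ε/7) ensures both conditions, hence |(-2s^2 - 5s) − 3| < ε.

δ = min(1, ε/7)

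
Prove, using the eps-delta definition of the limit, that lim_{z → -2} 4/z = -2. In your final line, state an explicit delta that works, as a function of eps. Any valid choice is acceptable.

Let eps > 0. We seek delta > 0 such that 0 < |z + 2| < delta implies |4/z + 2| < eps.
|4/z + 2| = 4·|-2 − z|/(2·|z|) = 4|z + 2|/(2|z|).
Require delta ≤ 1 so that |z| > 2 − 1 = 1, hence 2|z| > 2.
Then |4/z + 2| < 4|z + 2|/2, which is < eps when |z + 2| < (1/2)eps.
Take delta = min(1, (1/2)eps). Then 0 < |z + 2| < delta gives both |z + 2| < 1 and |z + 2| < (1/2)eps, so |4/z + 2| < eps.

delta = min(1, (1/2)eps)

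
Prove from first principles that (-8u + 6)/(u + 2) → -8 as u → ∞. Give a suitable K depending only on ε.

Suppose ε > 0. We seek K > 0 such that u > K implies |(-8u + 6)/(u + 2) + 8| < ε.
(-8u + 6)/(u + 2) + 8 = ((-8u + 6) − (-8)(u + 2)) / ((u + 2)) = 22/((u + 2)).
For u > 0 we have u + 2 > u, so |(-8u + 6)/(u + 2) + 8| = 22/((u + 2)) < 22/(u) = 22/u.
Thus |(-8u + 6)/(u + 2) + 8| < ε whenever u > 22/ε.
Take K = 22/ε. If u > K then |(-8u + 6)/(u + 2) + 8| < 22/u < ε.

K = 22/ε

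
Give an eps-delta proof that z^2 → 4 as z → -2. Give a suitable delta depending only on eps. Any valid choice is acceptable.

Fix eps > 0. We seek delta > 0 with 0 < |z + 2| < delta ⇒ |z^2 − 4| < eps.
Factor: z^2 − 4 = (z + 2)(z - 2), so |z^2 − 4| = |z + 2|·|z - 2|.
Impose delta ≤ 2 so that |z| < 4; then |z - 2| ≤ 6.
Hence |z^2 − 4| ≤ 6|z + 2|, which is < eps once |z + 2| < eps/6.
Take delta = min(2, eps/6). If 0 < |z + 2| < delta then both bounds hold and |z^2 − 4| ≤ 6|z + 2| < 6·(eps/6) = eps.

delta = min(2, eps/6)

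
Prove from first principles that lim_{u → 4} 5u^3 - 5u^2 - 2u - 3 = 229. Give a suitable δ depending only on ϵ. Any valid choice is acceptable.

Let ϵ > 0. We want δ > 0 such that 0 < |u − 4| < δ implies |(5u^3 - 5u^2 - 2u - 3) − 229| < ϵ.
(5u^3 - 5u^2 - 2u - 3) − 229 = 5u^3 - 5u^2 - 2u - 232 = (u − 4)(5u^2 + 15u + 58).
So |(5u^3 - 5u^2 - 2u - 3) − 229| = |u − 4|·|5u^2 + 15u + 58|.
Require δ ≤ 1. Then |u − 4| < 1 gives |u| < 5, and by the triangle inequality |5u^2 + 15u + 58| ≤ 5·5^2 + 15·5 + 58 = 258.
Hence |(5u^3 - 5u^2 - 2u - 3) − 229| ≤ 258|u − 4| < ϵ provided |u − 4| < ϵ/258.
Take δ = min(1, ϵ/258). Then 0 < |u − 4| < δ gives both |u − 4| < 1 and |u − 4| < ϵ/258, so |(5u^3 - 5u^2 - 2u - 3) − 229| < ϵ.

δ = min(1, ϵ/258)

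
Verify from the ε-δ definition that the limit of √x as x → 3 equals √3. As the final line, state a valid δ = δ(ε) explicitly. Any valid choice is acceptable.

δ = min(3, √3·ε)

Let ε > 0 be given. We want δ > 0 such that 0 < |x − 3| < δ implies |√x − √3| < ε.
Rationalise: √x − √3 = (x − 3)/(√x + √3), so |√x − √3| = |x − 3|/(√x + √3).
Restrict δ ≤ 3 so that |x − 3| < 3 forces x > 0, and then √x + √3 > √3.
Hence |√x − √3| < |x − 3|/√3, which is < ε once |x − 3| < √3·ε.
Take δ = min(3, √3·ε). If 0 < |x − 3| < δ then x > 0 and |√x − √3| < |x − 3|/√3 < ε.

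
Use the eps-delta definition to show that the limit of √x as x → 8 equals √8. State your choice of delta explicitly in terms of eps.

delta = min(8, √8·eps)

Let eps > 0. We want delta > 0 such that 0 < |x − 8| < delta implies |√x − √8| < eps.
Rationalise: √x − √8 = (x − 8)/(√x + √8), so |√x − √8| = |x − 8|/(√x + √8).
Restrict delta ≤ 8 so that |x − 8| < 8 forces x > 0, and then √x + √8 > √8.
Hence |√x − √8| < |x − 8|/√8, which is < eps once |x − 8| < √8·eps.
Take delta = min(8, √8·eps). If 0 < |x − 8| < delta then x > 0 and |√x − √8| < |x − 8|/√8 < eps.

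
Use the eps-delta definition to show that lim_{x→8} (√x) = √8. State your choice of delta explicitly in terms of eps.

delta = min(8, √8·eps)

Suppose eps > 0. We want delta > 0 such that 0 < |x − 8| < delta implies |√x − √8| < eps.
Multiplying by the conjugate, |√x − √8| = |x − 8|/(√x + √8).
Restrict delta ≤ 8 so that |x − 8| < 8 forces x > 0, and then √x + √8 > √8.
Hence |√x − √8| < |x − 8|/√8, which is < eps once |x − 8| < √8·eps.
Take delta = min(8, √8·eps). If 0 < |x − 8| < delta then x > 0 and |√x − √8| < |x − 8|/√8 < eps.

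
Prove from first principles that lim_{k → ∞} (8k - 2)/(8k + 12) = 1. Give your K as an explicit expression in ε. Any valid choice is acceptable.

K = (7/4)/ε

Let ε > 0 be given. For k ≥ 1, |(8k - 2)/(8k + 12) − 1| = |-112|/(8(8k + 12)) = 112/(8(8k + 12)).
Since 8k + 12 ≥ 8k for k ≥ 1, this is ≤ 112/(8·8k) = (7/4)/k.
So |(8k - 2)/(8k + 12) − 1| < ε whenever k > (7/4)/ε.
Take K = (7/4)/ε. If k > K then |(8k - 2)/(8k + 12) − 1| ≤ (7/4)/k < ε.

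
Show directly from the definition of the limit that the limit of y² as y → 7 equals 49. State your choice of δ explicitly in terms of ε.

δ = min(2, ε/16)

Suppose ε > 0. We seek δ > 0 with 0 < |y − 7| < δ ⇒ |y² − 49| < ε.
Factor: y² − 49 = (y − 7)(y + 7), so |y² − 49| = |y − 7|·|y + 7|.
Restrict δ ≤ 2. Then |y − 7| < 2 gives |y| < 9, so by the triangle inequality |y + 7| ≤ 9 + 7 = 16.
Hence |y² − 49| ≤ 16|y − 7|, which is < ε once |y − 7| < ε/16.
Take δ = min(2, ε/16). If 0 < |y − 7| < δ then both bounds hold and |y² − 49| ≤ 16|y − 7| < 16·(ε/16) = ε.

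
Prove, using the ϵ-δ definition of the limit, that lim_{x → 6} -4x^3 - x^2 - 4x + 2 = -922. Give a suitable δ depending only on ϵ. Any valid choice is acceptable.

δ = min(2, ϵ/610)

Suppose ϵ > 0. We want δ > 0 such that 0 < |x − 6| < δ implies |(-4x^3 - x^2 - 4x + 2) + 922| < ϵ.
(-4x^3 - x^2 - 4x + 2) + 922 = -4x^3 - x^2 - 4x + 924 = (x − 6)(-4x^2 - 25x - 154).
So |(-4x^3 - x^2 - 4x + 2) + 922| = |x − 6|·|-4x^2 - 25x - 154|.
Require δ ≤ 2. Then |x − 6| < 2 gives |x| < 8, and by the triangle inequality |-4x^2 - 25x - 154| ≤ 4·8^2 + 25·8 + 154 = 610.
Hence |(-4x^3 - x^2 - 4x + 2) + 922| ≤ 610|x − 6| < ϵ provided |x − 6| < ϵ/610.
Take δ = min(2, ϵ/610). Then 0 < |x − 6| < δ gives both |x − 6| < 2 and |x − 6| < ϵ/610, so |(-4x^3 - x^2 - 4x + 2) + 922| < ϵ.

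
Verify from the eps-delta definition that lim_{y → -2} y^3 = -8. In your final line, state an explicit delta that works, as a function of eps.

Let eps > 0 be given. We seek delta > 0 with 0 < |y + 2| < delta ⇒ |y^3 + 8| < eps.
Factor: y^3 + 8 = (y + 2)(y^2 - 2y + 4), so |y^3 + 8| = |y + 2|·|y^2 - 2y + 4|.
Impose delta ≤ 2 so that |y| < 4; then |y^2 - 2y + 4| ≤ 28.
Hence |y^3 + 8| ≤ 28|y + 2|, which is < eps once |y + 2| < eps/28.
Take delta = min(2, eps/28). If 0 < |y + 2| < delta then both bounds hold and |y^3 + 8| ≤ 28|y + 2| < 28·(eps/28) = eps.

delta = min(2, eps/28)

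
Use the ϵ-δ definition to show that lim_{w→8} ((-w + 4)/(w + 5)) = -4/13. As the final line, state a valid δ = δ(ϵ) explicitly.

Let ϵ > 0 be given. We want δ > 0 with 0 < |w − 8| < δ ⇒ |(-w + 4)/(w + 5) + 4/13| < ϵ.
Combining over a common denominator, (-w + 4)/(w + 5) + 4/13 = [(-w + 4)·13 − (-4)·(w + 5)] / [13·(w + 5)] = -9(w − 8) / (13(w + 5)).
So |(-w + 4)/(w + 5) + 4/13| = 9|w − 8| / (13·|w + 5|).
Restrict δ ≤ 13/2. Then |w − 8| < 13/2 gives |w + 5| = |(w − 8) + 13| ≥ 13 − 13/2 = 13/2.
Hence |(-w + 4)/(w + 5) + 4/13| < 9|w − 8|/(13·(13/2)) = (18/169)|w − 8|, which is < ϵ once |w − 8| < (169/18)ϵ.
Take δ = min(13/2, (169/18)ϵ). Then 0 < |w − 8| < δ forces both bounds, so |(-w + 4)/(w + 5) + 4/13| < ϵ.

δ = min(13/2, (169/18)ϵ)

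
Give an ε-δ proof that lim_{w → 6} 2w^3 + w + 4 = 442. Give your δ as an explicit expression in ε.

δ = min(1, ε/255)

Fix ε > 0. We want δ > 0 such that 0 < |w − 6| < δ implies |(2w^3 + w + 4) − 442| < ε.
(2w^3 + w + 4) − 442 = 2w^3 + w - 438 = (w − 6)(2w^2 + 12w + 73).
So |(2w^3 + w + 4) − 442| = |w − 6|·|2w^2 + 12w + 73|.
Require δ ≤ 1. Then |w − 6| < 1 gives |w| < 7, and by the triangle inequality |2w^2 + 12w + 73| ≤ 2·7^2 + 12·7 + 73 = 255.
Hence |(2w^3 + w + 4) − 442| ≤ 255|w − 6| < ε provided |w − 6| < ε/255.
Choosing δ = min(1, ε/255) ensures both conditions, hence |(2w^3 + w + 4) − 442| < ε.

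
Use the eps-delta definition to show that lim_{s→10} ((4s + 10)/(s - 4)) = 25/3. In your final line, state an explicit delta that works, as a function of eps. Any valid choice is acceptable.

Fix eps > 0. We want delta > 0 with 0 < |s − 10| < delta ⇒ |(4s + 10)/(s - 4) − (25/3)| < eps.
Combining over a common denominator, (4s + 10)/(s - 4) − (25/3) = [(4s + 10)·6 − 50·(s - 4)] / [6·(s - 4)] = -26(s − 10) / (6(s - 4)).
So |(4s + 10)/(s - 4) − (25/3)| = 26|s − 10| / (6·|s − 4|).
Require delta ≤ 3, so |s − 4| ≥ |6| − |s − 10| > 6 − 3 = 3.
Hence |(4s + 10)/(s - 4) − (25/3)| < 26|s − 10|/(6·3) = (13/9)|s − 10|, which is < eps once |s − 10| < (9/13)eps.
Take delta = min(3, (9/13)eps). Then 0 < |s − 10| < delta forces both bounds, so |(4s + 10)/(s - 4) − (25/3)| < eps.

delta = min(3, (9/13)eps)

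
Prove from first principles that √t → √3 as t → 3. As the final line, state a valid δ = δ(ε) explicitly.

δ = min(3, √3·ε)

Let ε > 0. We want δ > 0 such that 0 < |t − 3| < δ implies |√t − √3| < ε.
Rationalise: √t − √3 = (t − 3)/(√t + √3), so |√t − √3| = |t − 3|/(√t + √3).
Restrict δ ≤ 3 so that |t − 3| < 3 forces t > 0, and then √t + √3 > √3.
Hence |√t − √3| < |t − 3|/√3, which is < ε once |t − 3| < √3·ε.
Take δ = min(3, √3·ε). If 0 < |t − 3| < δ then t > 0 and |√t − √3| < |t − 3|/√3 < ε.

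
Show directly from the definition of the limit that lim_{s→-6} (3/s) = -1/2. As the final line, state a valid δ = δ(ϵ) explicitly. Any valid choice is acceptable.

Let ϵ > 0 be given. We seek δ > 0 such that 0 < |s + 6| < δ implies |3/s + 1/2| < ϵ.
|3/s + 1/2| = 3·|-6 − s|/(6·|s|) = 3|s + 6|/(6|s|).
Restrict δ ≤ 3. Then |s + 6| < 3 gives |s| > 3, so 6|s| > 18.
Then |3/s + 1/2| < 3|s + 6|/18, which is < ϵ when |s + 6| < 6ϵ.
Take δ = min(3, 6ϵ). Then 0 < |s + 6| < δ gives both |s + 6| < 3 and |s + 6| < 6ϵ, so |3/s + 1/2| < ϵ.

δ = min(3, 6ϵ)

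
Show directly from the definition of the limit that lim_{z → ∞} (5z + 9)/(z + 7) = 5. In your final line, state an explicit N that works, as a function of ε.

Suppose ε > 0. We seek N > 0 such that z > N implies |(5z + 9)/(z + 7) − 5| < ε.
(5z + 9)/(z + 7) − 5 = ((5z + 9) − 5(z + 7)) / ((z + 7)) = -26/((z + 7)).
For z > 0 we have z + 7 > z, so |(5z + 9)/(z + 7) − 5| = 26/((z + 7)) < 26/(z) = 26/z.
Thus |(5z + 9)/(z + 7) − 5| < ε whenever z > 26/ε.
Take N = 26/ε. If z > N then |(5z + 9)/(z + 7) − 5| < 26/z < ε.

N = 26/ε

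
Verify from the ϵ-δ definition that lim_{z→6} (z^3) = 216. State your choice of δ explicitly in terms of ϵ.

Fix ϵ > 0. We seek δ > 0 with 0 < |z − 6| < δ ⇒ |z^3 − 216| < ϵ.
Factor: z^3 − 216 = (z − 6)(z^2 + 6z + 36), so |z^3 − 216| = |z − 6|·|z^2 + 6z + 36|.
Impose δ ≤ 1 so that |z| < 7; then |z^2 + 6z + 36| ≤ 127.
Hence |z^3 − 216| ≤ 127|z − 6|, which is < ϵ once |z − 6| < ϵ/127.
Take δ = min(1, ϵ/127). If 0 < |z − 6| < δ then both bounds hold and |z^3 − 216| ≤ 127|z − 6| < 127·(ϵ/127) = ϵ.

δ = min(1, ϵ/127)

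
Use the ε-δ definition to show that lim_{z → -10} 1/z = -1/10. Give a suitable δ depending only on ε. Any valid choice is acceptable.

Fix ε > 0. We seek δ > 0 such that 0 < |z + 10| < δ implies |1/z + 1/10| < ε.
|1/z + 1/10| = |-10 − z|/(10·|z|) = |z + 10|/(10|z|).
Require δ ≤ 5 so that |z| > 10 − 5 = 5, hence 10|z| > 50.
Then |1/z + 1/10| < |z + 10|/50, which is < ε when |z + 10| < 50ε.
Take δ = min(5, 50ε). Then 0 < |z + 10| < δ gives both |z + 10| < 5 and |z + 10| < 50ε, so |1/z + 1/10| < ε.

δ = min(5, 50ε)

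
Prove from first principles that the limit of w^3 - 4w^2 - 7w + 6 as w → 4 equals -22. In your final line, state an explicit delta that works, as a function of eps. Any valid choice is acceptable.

Fix eps > 0. We want delta > 0 such that 0 < |w − 4| < delta implies |(w^3 - 4w^2 - 7w + 6) + 22| < eps.
(w^3 - 4w^2 - 7w + 6) + 22 = w^3 - 4w^2 - 7w + 28 = (w − 4)(w^2 - 7).
So |(w^3 - 4w^2 - 7w + 6) + 22| = |w − 4|·|w^2 - 7|.
Require delta ≤ 2. Then |w − 4| < 2 gives |w| < 6, and by the triangle inequality |w^2 - 7| ≤ 6^2 + 7 = 43.
Hence |(w^3 - 4w^2 - 7w + 6) + 22| ≤ 43|w − 4| < eps provided |w − 4| < eps/43.
Choosing delta = min(2, eps/43) ensures both conditions, hence |(w^3 - 4w^2 - 7w + 6) + 22| < eps.

delta = min(2, eps/43)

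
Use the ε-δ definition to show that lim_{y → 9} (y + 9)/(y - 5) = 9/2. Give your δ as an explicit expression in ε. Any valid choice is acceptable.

δ = min(2, (4/7)ε)

Suppose ε > 0. We want δ > 0 with 0 < |y − 9| < δ ⇒ |(y + 9)/(y - 5) − (9/2)| < ε.
Combining over a common denominator, (y + 9)/(y - 5) − (9/2) = [(y + 9)·4 − 18·(y - 5)] / [4·(y - 5)] = -14(y − 9) / (4(y - 5)).
So |(y + 9)/(y - 5) − (9/2)| = 14|y − 9| / (4·|y − 5|).
Restrict δ ≤ 2. Then |y − 9| < 2 gives |y − 5| = |(y − 9) + 4| ≥ 4 − 2 = 2.
Hence |(y + 9)/(y - 5) − (9/2)| < 14|y − 9|/(4·2) = (7/4)|y − 9|, which is < ε once |y − 9| < (4/7)ε.
Take δ = min(2, (4/7)ε). Then 0 < |y − 9| < δ forces both bounds, so |(y + 9)/(y - 5) − (9/2)| < ε.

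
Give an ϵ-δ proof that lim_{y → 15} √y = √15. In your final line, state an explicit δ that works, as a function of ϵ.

Fix ϵ > 0. We want δ > 0 such that 0 < |y − 15| < δ implies |√y − √15| < ϵ.
Rationalise: √y − √15 = (y − 15)/(√y + √15), so |√y − √15| = |y − 15|/(√y + √15).
Restrict δ ≤ 15 so that |y − 15| < 15 forces y > 0, and then √y + √15 > √15.
Hence |√y − √15| < |y − 15|/√15, which is < ϵ once |y − 15| < √15·ϵ.
Take δ = min(15, √15·ϵ). If 0 < |y − 15| < δ then y > 0 and |√y − √15| < |y − 15|/√15 < ϵ.

δ = min(15, √15·ϵ)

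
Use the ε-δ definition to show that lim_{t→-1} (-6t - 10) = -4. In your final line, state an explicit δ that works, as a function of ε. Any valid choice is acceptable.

Suppose ε > 0. We need δ > 0 so that 0 < |t + 1| < δ implies |(-6t - 10) + 4| < ε.
|(-6t - 10) + 4| = |-6t - 6| = 6|t + 1|.
Thus it suffices that |t + 1| < ε/6.
Take δ = ε/6. If 0 < |t + 1| < δ then |(-6t - 10) + 4| = 6|t + 1| < 6·(ε/6) = ε.

δ = ε/6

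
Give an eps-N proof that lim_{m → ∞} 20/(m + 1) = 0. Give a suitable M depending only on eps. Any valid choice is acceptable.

M = 20/eps

Suppose eps > 0. For m ≥ 1, |20/(m + 1) − 0| = 20/(m + 1) ≤ 20/m.
We need 20/m < eps, i.e. m > 20/eps.
Take M = 20/eps. If m > M then |20/(m + 1)| ≤ 20/m < eps.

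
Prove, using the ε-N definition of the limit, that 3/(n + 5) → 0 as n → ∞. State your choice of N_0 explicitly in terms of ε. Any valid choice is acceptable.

Let ε > 0 be given. For n ≥ 1, |3/(n + 5) − 0| = 3/(n + 5) ≤ 3/n.
We need 3/n < ε, i.e. n > 3/ε.
Take N_0 = 3/ε. If n > N_0 then |3/(n + 5)| ≤ 3/n < ε.

N_0 = 3/ε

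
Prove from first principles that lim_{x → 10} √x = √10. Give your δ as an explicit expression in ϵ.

δ = min(10, √10·ϵ)

Let ϵ > 0 be given. We want δ > 0 such that 0 < |x − 10| < δ implies |√x − √10| < ϵ.
Multiplying by the conjugate, |√x − √10| = |x − 10|/(√x + √10).
Restrict δ ≤ 10 so that |x − 10| < 10 forces x > 0, and then √x + √10 > √10.
Hence |√x − √10| < |x − 10|/√10, which is < ϵ once |x − 10| < √10·ϵ.
Take δ = min(10, √10·ϵ). If 0 < |x − 10| < δ then x > 0 and |√x − √10| < |x − 10|/√10 < ϵ.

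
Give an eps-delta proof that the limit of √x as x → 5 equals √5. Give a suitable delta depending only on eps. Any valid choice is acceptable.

delta = min(5, √5·eps)

Let eps > 0. We want delta > 0 such that 0 < |x − 5| < delta implies |√x − √5| < eps.
Rationalise: √x − √5 = (x − 5)/(√x + √5), so |√x − √5| = |x − 5|/(√x + √5).
Restrict delta ≤ 5 so that |x − 5| < 5 forces x > 0, and then √x + √5 > √5.
Hence |√x − √5| < |x − 5|/√5, which is < eps once |x − 5| < √5·eps.
Take delta = min(5, √5·eps). If 0 < |x − 5| < delta then x > 0 and |√x − √5| < |x − 5|/√5 < eps.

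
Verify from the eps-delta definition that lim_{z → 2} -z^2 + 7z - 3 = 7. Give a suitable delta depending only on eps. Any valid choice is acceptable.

Fix eps > 0. We want delta > 0 such that 0 < |z − 2| < delta implies |(-z^2 + 7z - 3) − 7| < eps.
(-z^2 + 7z - 3) − 7 = -z^2 + 7z - 10 = (z − 2)(-z + 5).
So |(-z^2 + 7z - 3) − 7| = |z − 2|·|-z + 5|.
Require delta ≤ 2. Then |z − 2| < 2 gives |z| < 4, and by the triangle inequality |-z + 5| ≤ 4 + 5 = 9.
Hence |(-z^2 + 7z - 3) − 7| ≤ 9|z − 2| < eps provided |z − 2| < eps/9.
Choosing delta = min(2, eps/9) ensures both conditions, hence |(-z^2 + 7z - 3) − 7| < eps.

delta = min(2, eps/9)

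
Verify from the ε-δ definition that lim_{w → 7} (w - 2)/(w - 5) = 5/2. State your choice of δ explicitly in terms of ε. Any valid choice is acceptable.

Let ε > 0. We want δ > 0 with 0 < |w − 7| < δ ⇒ |(w - 2)/(w - 5) − (5/2)| < ε.
Combining over a common denominator, (w - 2)/(w - 5) − (5/2) = [(w - 2)·2 − 5·(w - 5)] / [2·(w - 5)] = -3(w − 7) / (2(w - 5)).
So |(w - 2)/(w - 5) − (5/2)| = 3|w − 7| / (2·|w − 5|).
Restrict δ ≤ 1. Then |w − 7| < 1 gives |w − 5| = |(w − 7) + 2| ≥ 2 − 1 = 1.
Hence |(w - 2)/(w - 5) − (5/2)| < 3|w − 7|/(2·1) = (3/2)|w − 7|, which is < ε once |w − 7| < (2/3)ε.
Take δ = min(1, (2/3)ε). Then 0 < |w − 7| < δ forces both bounds, so |(w - 2)/(w - 5) − (5/2)| < ε.

δ = min(1, (2/3)ε)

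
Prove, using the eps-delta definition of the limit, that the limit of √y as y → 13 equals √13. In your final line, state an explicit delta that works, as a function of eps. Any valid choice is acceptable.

delta = min(13, √13·eps)

Let eps > 0 be given. We want delta > 0 such that 0 < |y − 13| < delta implies |√y − √13| < eps.
Rationalise: √y − √13 = (y − 13)/(√y + √13), so |√y − √13| = |y − 13|/(√y + √13).
Restrict delta ≤ 13 so that |y − 13| < 13 forces y > 0, and then √y + √13 > √13.
Hence |√y − √13| < |y − 13|/√13, which is < eps once |y − 13| < √13·eps.
Take delta = min(13, √13·eps). If 0 < |y − 13| < delta then y > 0 and |√y − √13| < |y − 13|/√13 < eps.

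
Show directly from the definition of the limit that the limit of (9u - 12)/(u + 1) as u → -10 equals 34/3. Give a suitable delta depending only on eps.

Fix eps > 0. We want delta > 0 with 0 < |u + 10| < delta ⇒ |(9u - 12)/(u + 1) − (34/3)| < eps.
Combining over a common denominator, (9u - 12)/(u + 1) − (34/3) = [(9u - 12)·(-9) − (-102)·(u + 1)] / [(-9)·(u + 1)] = 21(u + 10) / ((-9)(u + 1)).
So |(9u - 12)/(u + 1) − (34/3)| = 21|u + 10| / (9·|u + 1|).
Require delta ≤ 9/2, so |u + 1| ≥ |-9| − |u + 10| > 9 − 9/2 = 9/2.
Hence |(9u - 12)/(u + 1) − (34/3)| < 21|u + 10|/(9·(9/2)) = (14/27)|u + 10|, which is < eps once |u + 10| < (27/14)eps.
Take delta = min(9/2, (27/14)eps). Then 0 < |u + 10| < delta forces both bounds, so |(9u - 12)/(u + 1) − (34/3)| < eps.

delta = min(9/2, (27/14)eps)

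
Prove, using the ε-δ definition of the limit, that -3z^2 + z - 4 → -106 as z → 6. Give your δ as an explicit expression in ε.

Let ε > 0. We want δ > 0 such that 0 < |z − 6| < δ implies |(-3z^2 + z - 4) + 106| < ε.
(-3z^2 + z - 4) + 106 = -3z^2 + z + 102 = (z − 6)(-3z - 17).
So |(-3z^2 + z - 4) + 106| = |z − 6|·|-3z - 17|.
Require δ ≤ 1. Then |z − 6| < 1 gives |z| < 7, and by the triangle inequality |-3z - 17| ≤ 3·7 + 17 = 38.
Hence |(-3z^2 + z - 4) + 106| ≤ 38|z − 6| < ε provided |z − 6| < ε/38.
Choosing δ = min(1, ε/38) ensures both conditions, hence |(-3z^2 + z - 4) + 106| < ε.

δ = min(1, ε/38)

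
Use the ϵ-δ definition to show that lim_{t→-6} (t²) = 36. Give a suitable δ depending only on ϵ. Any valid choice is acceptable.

Let ϵ > 0. We seek δ > 0 with 0 < |t + 6| < δ ⇒ |t² − 36| < ϵ.
Factor: t² − 36 = (t + 6)(t - 6), so |t² − 36| = |t + 6|·|t - 6|.
Restrict δ ≤ 1. Then |t + 6| < 1 gives |t| < 7, so by the triangle inequality |t - 6| ≤ 7 + 6 = 13.
Hence |t² − 36| ≤ 13|t + 6|, which is < ϵ once |t + 6| < ϵ/13.
Take δ = min(1, ϵ/13). If 0 < |t + 6| < δ then both bounds hold and |t² − 36| ≤ 13|t + 6| < 13·(ϵ/13) = ϵ.

δ = min(1, ϵ/13)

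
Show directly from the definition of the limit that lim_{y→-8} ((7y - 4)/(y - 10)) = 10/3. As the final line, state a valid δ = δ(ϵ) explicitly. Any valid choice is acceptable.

Let ϵ > 0 be given. We want δ > 0 with 0 < |y + 8| < δ ⇒ |(7y - 4)/(y - 10) − (10/3)| < ϵ.
Combining over a common denominator, (7y - 4)/(y - 10) − (10/3) = [(7y - 4)·(-18) − (-60)·(y - 10)] / [(-18)·(y - 10)] = -66(y + 8) / ((-18)(y - 10)).
So |(7y - 4)/(y - 10) − (10/3)| = 66|y + 8| / (18·|y − 10|).
Restrict δ ≤ 9. Then |y + 8| < 9 gives |y − 10| = |(y + 8) + (-18)| ≥ 18 − 9 = 9.
Hence |(7y - 4)/(y - 10) − (10/3)| < 66|y + 8|/(18·9) = (11/27)|y + 8|, which is < ϵ once |y + 8| < (27/11)ϵ.
Take δ = min(9, (27/11)ϵ). Then 0 < |y + 8| < δ forces both bounds, so |(7y - 4)/(y - 10) − (10/3)| < ϵ.

δ = min(9, (27/11)ϵ)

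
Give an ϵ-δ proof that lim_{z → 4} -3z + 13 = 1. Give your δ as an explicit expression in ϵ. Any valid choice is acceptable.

δ = ϵ/3

Let ϵ > 0 be given. We need δ > 0 so that 0 < |z − 4| < δ implies |(-3z + 13) − 1| < ϵ.
|(-3z + 13) − 1| = |-3z + 12| = 3|z − 4|.
Thus it suffices that |z − 4| < ϵ/3.
Choosing δ = ϵ/3 gives |(-3z + 13) − 1| = 3|z − 4| < ϵ whenever |z − 4| < δ.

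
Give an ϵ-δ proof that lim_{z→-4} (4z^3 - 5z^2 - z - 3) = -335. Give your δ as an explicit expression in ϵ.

δ = min(1, ϵ/288)

Let ϵ > 0 be given. We want δ > 0 such that 0 < |z + 4| < δ implies |(4z^3 - 5z^2 - z - 3) + 335| < ϵ.
(4z^3 - 5z^2 - z - 3) + 335 = 4z^3 - 5z^2 - z + 332 = (z + 4)(4z^2 - 21z + 83).
So |(4z^3 - 5z^2 - z - 3) + 335| = |z + 4|·|4z^2 - 21z + 83|.
Require δ ≤ 1. Then |z + 4| < 1 gives |z| < 5, and by the triangle inequality |4z^2 - 21z + 83| ≤ 4·5^2 + 21·5 + 83 = 288.
Hence |(4z^3 - 5z^2 - z - 3) + 335| ≤ 288|z + 4| < ϵ provided |z + 4| < ϵ/288.
Choosing δ = min(1, ϵ/288) ensures both conditions, hence |(4z^3 - 5z^2 - z - 3) + 335| < ϵ.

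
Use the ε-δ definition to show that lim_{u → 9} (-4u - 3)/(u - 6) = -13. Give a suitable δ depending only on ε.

Let ε > 0 be given. We want δ > 0 with 0 < |u − 9| < δ ⇒ |(-4u - 3)/(u - 6) + 13| < ε.
Combining over a common denominator, (-4u - 3)/(u - 6) + 13 = [(-4u - 3)·3 − (-39)·(u - 6)] / [3·(u - 6)] = 27(u − 9) / (3(u - 6)).
So |(-4u - 3)/(u - 6) + 13| = 27|u − 9| / (3·|u − 6|).
Require δ ≤ 3/2, so |u − 6| ≥ |3| − |u − 9| > 3 − 3/2 = 3/2.
Hence |(-4u - 3)/(u - 6) + 13| < 27|u − 9|/(3·(3/2)) = 6|u − 9|, which is < ε once |u − 9| < (1/6)ε.
Take δ = min(3/2, (1/6)ε). Then 0 < |u − 9| < δ forces both bounds, so |(-4u - 3)/(u - 6) + 13| < ε.

δ = min(3/2, (1/6)ε)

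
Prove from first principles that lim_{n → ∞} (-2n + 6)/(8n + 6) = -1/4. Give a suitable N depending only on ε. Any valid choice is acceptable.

Let ε > 0 be given. For n ≥ 1, |(-2n + 6)/(8n + 6) + 1/4| = |60|/(8(8n + 6)) = 60/(8(8n + 6)).
Since 8n + 6 ≥ 8n for n ≥ 1, this is ≤ 60/(8·8n) = (15/16)/n.
So |(-2n + 6)/(8n + 6) + 1/4| < ε whenever n > (15/16)/ε.
Take N = (15/16)/ε. If n > N then |(-2n + 6)/(8n + 6) + 1/4| ≤ (15/16)/n < ε.

N = (15/16)/ε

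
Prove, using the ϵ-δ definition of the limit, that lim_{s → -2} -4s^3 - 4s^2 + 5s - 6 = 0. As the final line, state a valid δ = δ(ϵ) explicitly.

δ = min(1, ϵ/51)

Let ϵ > 0 be given. We want δ > 0 such that 0 < |s + 2| < δ implies |(-4s^3 - 4s^2 + 5s - 6)| < ϵ.
(-4s^3 - 4s^2 + 5s - 6) = -4s^3 - 4s^2 + 5s - 6 = (s + 2)(-4s^2 + 4s - 3).
So |(-4s^3 - 4s^2 + 5s - 6)| = |s + 2|·|-4s^2 + 4s - 3|.
Assume first that |s + 2| < 1, so |s| < 3. Then |-4s^2 + 4s - 3| ≤ 4·3^2 + 4·3 + 3 = 51.
Hence |(-4s^3 - 4s^2 + 5s - 6)| ≤ 51|s + 2| < ϵ provided |s + 2| < ϵ/51.
Choosing δ = min(1, ϵ/51) ensures both conditions, hence |(-4s^3 - 4s^2 + 5s - 6)| < ϵ.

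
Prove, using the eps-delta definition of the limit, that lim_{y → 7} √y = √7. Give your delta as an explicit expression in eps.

delta = min(7, √7·eps)

Fix eps > 0. We want delta > 0 such that 0 < |y − 7| < delta implies |√y − √7| < eps.
Multiplying by the conjugate, |√y − √7| = |y − 7|/(√y + √7).
Restrict delta ≤ 7 so that |y − 7| < 7 forces y > 0, and then √y + √7 > √7.
Hence |√y − √7| < |y − 7|/√7, which is < eps once |y − 7| < √7·eps.
Take delta = min(7, √7·eps). If 0 < |y − 7| < delta then y > 0 and |√y − √7| < |y − 7|/√7 < eps.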